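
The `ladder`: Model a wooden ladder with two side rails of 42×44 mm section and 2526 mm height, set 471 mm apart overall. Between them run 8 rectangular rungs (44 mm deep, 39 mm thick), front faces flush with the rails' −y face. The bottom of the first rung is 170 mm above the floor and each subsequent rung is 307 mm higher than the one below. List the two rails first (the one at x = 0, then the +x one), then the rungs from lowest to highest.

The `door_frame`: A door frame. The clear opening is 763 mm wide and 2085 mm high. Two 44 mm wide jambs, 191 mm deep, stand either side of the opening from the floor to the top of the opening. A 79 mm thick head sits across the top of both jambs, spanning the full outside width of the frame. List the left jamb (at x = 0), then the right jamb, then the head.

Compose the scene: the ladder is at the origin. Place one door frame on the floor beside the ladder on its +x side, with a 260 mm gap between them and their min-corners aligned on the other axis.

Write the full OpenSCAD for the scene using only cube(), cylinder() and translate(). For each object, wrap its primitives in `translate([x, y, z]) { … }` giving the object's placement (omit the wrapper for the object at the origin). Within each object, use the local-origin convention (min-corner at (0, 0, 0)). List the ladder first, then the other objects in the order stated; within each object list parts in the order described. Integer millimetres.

cube([42, 44, 2526]);
translate([429, 0, 0]) cube([42, 44, 2526]);
translate([42, 0, 170]) cube([387, 44, 39]);
translate([42, 0, 477]) cube([387, 44, 39]);
translate([42, 0, 784]) cube([387, 44, 39]);
translate([42, 0, 1091]) cube([387, 44, 39]);
translate([42, 0, 1398]) cube([387, 44, 39]);
translate([42, 0, 1705]) cube([387, 44, 39]);
translate([42, 0, 2012]) cube([387, 44, 39]);
translate([42, 0, 2319]) cube([387, 44, 39]);
translate([731, 0, 0]) {
  cube([44, 191, 2085]);
  translate([807, 0, 0]) cube([44, 191, 2085]);
  translate([0, 0, 2085]) cube([851, 191, 79]);
}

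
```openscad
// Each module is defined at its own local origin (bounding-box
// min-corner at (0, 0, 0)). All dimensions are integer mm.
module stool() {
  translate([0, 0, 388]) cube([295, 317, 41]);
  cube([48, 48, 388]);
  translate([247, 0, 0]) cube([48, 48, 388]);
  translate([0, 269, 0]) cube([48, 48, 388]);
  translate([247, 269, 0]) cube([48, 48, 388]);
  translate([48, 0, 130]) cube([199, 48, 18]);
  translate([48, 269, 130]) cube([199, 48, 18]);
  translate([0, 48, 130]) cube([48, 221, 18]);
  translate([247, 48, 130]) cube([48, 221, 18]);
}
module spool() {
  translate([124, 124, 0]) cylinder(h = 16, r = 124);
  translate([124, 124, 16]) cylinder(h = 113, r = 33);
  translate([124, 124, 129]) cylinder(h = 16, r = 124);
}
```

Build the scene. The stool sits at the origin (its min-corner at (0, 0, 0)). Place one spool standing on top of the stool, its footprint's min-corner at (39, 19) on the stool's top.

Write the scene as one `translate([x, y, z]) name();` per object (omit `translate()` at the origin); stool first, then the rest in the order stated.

stool();
translate([39, 19, 429]) spool();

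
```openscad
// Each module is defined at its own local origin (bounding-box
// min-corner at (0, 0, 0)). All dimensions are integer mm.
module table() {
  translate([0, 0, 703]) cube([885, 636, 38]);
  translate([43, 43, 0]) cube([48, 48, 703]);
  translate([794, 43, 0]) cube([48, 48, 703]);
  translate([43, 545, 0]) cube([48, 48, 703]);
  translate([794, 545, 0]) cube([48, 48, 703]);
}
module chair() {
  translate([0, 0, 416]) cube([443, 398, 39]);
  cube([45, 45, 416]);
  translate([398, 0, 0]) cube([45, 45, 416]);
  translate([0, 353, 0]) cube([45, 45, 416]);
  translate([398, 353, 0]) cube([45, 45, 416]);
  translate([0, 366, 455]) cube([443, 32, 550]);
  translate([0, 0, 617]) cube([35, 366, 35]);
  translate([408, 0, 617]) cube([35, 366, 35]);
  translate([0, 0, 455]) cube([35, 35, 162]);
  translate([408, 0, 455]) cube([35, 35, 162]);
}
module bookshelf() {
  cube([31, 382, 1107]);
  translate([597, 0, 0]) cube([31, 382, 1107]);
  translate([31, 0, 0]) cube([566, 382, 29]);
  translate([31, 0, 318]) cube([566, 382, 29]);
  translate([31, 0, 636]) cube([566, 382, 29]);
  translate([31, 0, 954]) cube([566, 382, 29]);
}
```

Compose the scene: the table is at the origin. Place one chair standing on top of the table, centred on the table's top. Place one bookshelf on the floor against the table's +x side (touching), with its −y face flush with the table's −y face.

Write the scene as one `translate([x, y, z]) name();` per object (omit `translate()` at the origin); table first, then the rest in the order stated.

table();
translate([221, 119, 741]) chair();
translate([885, 0, 0]) bookshelf();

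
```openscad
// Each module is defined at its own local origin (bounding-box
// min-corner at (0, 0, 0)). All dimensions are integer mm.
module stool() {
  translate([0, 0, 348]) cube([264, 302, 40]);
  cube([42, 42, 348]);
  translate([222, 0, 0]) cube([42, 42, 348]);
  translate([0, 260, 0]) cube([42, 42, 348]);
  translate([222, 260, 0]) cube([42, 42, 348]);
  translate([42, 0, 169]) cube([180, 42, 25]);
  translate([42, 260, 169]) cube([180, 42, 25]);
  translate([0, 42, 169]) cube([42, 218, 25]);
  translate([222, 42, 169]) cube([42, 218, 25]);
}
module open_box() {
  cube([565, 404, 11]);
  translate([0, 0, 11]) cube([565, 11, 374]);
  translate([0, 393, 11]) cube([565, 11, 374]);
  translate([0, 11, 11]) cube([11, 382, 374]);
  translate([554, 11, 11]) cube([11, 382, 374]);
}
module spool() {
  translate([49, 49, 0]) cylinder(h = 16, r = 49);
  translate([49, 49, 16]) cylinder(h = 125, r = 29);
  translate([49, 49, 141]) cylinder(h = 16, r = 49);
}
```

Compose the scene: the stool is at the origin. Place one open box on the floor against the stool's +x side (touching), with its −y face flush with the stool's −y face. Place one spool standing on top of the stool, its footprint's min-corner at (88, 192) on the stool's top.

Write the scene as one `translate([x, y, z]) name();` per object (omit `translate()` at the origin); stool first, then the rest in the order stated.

stool();
translate([264, 0, 0]) open_box();
translate([88, 192, 388]) spool();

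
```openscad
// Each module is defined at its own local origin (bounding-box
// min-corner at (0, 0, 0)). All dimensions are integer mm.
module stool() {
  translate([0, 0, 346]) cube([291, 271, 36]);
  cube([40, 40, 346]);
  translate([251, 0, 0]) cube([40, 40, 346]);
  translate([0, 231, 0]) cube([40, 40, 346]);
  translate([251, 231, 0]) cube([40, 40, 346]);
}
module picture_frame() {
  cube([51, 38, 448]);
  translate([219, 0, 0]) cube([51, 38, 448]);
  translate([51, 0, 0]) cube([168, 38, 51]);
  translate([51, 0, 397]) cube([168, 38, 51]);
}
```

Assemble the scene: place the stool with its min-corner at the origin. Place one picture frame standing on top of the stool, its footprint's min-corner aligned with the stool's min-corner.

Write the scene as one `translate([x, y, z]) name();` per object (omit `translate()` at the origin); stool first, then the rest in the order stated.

stool();
translate([0, 0, 382]) picture_frame();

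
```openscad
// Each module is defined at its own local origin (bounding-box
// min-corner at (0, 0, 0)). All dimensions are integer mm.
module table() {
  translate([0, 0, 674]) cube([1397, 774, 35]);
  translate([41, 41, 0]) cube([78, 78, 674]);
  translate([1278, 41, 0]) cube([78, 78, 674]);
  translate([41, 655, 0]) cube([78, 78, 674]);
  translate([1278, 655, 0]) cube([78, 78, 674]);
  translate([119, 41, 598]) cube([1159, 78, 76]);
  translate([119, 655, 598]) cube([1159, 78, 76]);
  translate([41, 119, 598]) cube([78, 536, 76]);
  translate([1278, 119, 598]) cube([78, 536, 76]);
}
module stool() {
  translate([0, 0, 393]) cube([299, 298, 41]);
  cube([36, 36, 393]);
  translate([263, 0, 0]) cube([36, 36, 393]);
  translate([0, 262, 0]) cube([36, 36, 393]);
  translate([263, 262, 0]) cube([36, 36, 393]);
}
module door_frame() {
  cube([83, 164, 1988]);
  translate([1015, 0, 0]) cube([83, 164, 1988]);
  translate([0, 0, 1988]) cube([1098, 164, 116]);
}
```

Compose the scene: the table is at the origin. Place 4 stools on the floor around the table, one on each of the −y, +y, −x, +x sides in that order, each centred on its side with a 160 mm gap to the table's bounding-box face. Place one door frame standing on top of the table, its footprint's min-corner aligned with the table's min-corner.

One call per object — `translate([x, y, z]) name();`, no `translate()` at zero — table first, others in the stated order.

table();
translate([549, -458, 0]) stool();
translate([549, 934, 0]) stool();
translate([-459, 238, 0]) stool();
translate([1557, 238, 0]) stool();
translate([0, 0, 709]) door_frame();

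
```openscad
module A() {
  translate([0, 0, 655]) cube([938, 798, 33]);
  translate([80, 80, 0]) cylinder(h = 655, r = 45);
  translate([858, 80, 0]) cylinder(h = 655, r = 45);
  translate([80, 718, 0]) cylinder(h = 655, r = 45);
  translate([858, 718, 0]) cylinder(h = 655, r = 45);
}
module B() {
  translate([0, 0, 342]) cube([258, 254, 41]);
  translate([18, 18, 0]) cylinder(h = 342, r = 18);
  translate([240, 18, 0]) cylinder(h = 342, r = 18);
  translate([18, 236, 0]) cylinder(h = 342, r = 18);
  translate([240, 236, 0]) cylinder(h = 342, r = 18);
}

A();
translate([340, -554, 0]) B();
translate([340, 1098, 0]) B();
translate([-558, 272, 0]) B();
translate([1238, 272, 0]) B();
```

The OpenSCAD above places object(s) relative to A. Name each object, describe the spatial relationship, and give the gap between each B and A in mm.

Each stool's nearest face is 300 mm from the table's bounding box.

A is a table. B is a stool. Four stools sit around the table at the −y, +y, −x, +x sides. The gap between each stool and the table is 300 mm.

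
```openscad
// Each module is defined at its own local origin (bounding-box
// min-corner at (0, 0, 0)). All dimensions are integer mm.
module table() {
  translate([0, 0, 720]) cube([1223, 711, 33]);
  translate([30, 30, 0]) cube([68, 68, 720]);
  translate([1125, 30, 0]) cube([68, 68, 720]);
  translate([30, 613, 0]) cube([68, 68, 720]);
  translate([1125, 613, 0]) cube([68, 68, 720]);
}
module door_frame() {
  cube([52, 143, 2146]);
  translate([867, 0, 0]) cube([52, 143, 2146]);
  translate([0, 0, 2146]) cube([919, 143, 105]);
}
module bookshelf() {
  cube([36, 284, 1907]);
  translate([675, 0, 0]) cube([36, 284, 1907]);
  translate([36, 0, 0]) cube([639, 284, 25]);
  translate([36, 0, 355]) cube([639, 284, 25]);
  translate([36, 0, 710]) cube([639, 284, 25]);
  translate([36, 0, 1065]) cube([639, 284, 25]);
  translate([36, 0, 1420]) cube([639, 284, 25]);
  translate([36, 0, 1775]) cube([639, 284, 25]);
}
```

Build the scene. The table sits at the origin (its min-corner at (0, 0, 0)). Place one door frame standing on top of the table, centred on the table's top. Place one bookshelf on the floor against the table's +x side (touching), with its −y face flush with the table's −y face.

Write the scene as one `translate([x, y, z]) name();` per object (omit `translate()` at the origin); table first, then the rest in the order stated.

table();
translate([152, 284, 753]) door_frame();
translate([1223, 0, 0]) bookshelf();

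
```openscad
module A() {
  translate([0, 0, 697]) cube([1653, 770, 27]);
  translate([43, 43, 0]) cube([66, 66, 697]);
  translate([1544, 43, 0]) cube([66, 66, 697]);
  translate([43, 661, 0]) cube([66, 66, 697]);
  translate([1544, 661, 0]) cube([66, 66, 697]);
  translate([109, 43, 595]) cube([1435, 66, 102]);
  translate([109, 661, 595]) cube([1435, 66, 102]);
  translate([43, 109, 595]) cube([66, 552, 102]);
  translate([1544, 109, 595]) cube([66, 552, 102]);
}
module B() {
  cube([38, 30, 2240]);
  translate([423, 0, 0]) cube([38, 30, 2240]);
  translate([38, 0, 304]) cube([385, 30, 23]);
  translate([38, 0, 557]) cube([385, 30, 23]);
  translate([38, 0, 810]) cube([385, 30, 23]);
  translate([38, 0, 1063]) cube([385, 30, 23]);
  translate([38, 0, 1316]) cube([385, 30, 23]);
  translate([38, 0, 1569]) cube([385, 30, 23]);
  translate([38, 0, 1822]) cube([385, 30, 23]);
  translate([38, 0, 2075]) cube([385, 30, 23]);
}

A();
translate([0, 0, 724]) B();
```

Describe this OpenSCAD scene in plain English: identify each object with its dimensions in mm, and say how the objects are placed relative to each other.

A is a table with a 1653×770 mm rectangular top, 27 mm thick, top surface at z = 724 mm, supported by four 66×66 mm square legs, each inset 43 mm from the nearest pair of top edges, running from the floor. Four apron rails, 66 mm thick and 102 mm tall, run between adjacent legs with their top edges flush with the underside of the top and their outer faces flush with the legs' outer faces.

B is a wooden ladder with two side rails of 38×30 mm section and 2240 mm height, set 461 mm apart overall. Between them run 8 rectangular rungs (30 mm deep, 23 mm thick), front faces flush with the rails' −y face. The bottom of the first rung is 304 mm above the floor and each subsequent rung is 253 mm higher than the one below.

The ladder is on top of the table.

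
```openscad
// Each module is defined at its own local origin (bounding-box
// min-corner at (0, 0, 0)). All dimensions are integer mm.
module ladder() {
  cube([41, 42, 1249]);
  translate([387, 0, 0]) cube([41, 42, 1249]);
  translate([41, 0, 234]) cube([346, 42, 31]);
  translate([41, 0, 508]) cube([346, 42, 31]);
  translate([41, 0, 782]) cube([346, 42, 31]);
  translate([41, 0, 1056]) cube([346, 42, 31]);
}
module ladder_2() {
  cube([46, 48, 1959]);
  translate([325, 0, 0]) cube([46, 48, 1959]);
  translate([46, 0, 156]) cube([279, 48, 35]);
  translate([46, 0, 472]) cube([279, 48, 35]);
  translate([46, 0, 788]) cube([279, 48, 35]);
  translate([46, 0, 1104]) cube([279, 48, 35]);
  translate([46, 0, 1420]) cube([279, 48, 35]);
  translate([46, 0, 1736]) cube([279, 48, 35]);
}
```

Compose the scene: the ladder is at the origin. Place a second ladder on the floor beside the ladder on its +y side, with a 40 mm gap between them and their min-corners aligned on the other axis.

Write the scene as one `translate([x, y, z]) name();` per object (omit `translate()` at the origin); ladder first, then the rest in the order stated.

ladder();
translate([0, 82, 0]) ladder_2();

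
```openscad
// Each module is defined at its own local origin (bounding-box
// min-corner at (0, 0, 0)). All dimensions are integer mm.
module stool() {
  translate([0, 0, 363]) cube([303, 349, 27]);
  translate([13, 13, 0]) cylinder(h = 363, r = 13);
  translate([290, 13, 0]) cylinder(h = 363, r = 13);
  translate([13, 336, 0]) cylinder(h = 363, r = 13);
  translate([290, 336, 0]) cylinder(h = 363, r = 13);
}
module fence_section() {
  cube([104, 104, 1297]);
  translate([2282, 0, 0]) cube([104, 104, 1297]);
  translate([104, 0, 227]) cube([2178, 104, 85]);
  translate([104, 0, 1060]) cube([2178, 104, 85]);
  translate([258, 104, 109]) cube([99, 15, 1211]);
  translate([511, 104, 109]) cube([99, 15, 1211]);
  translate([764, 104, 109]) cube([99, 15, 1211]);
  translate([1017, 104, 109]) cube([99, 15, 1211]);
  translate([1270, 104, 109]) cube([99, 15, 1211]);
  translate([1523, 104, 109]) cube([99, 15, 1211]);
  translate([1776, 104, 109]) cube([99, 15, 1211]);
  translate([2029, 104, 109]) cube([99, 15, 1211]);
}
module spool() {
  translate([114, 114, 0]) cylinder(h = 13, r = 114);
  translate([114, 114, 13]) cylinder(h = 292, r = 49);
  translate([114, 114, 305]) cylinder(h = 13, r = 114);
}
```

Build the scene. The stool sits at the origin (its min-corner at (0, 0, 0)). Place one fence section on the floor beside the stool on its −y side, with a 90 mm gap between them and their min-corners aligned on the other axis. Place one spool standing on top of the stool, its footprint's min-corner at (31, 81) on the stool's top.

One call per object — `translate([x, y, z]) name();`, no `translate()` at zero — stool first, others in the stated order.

stool();
translate([0, -209, 0]) fence_section();
translate([31, 81, 390]) spool();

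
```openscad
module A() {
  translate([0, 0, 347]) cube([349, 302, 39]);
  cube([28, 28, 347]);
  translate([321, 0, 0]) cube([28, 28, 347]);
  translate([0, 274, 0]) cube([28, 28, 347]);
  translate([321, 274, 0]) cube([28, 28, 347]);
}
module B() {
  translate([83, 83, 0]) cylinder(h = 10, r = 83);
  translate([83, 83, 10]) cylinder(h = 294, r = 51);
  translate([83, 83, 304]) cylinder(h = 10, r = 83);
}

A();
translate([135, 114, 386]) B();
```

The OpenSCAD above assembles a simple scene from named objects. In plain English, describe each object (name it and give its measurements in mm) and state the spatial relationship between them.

A is a four-legged stool. The seat is 349×302 mm, 39 mm thick, top at z = 386 mm. It stands on four square legs, each 28×28 mm in cross-section, from z = 0 to the seat underside, each flush with a corner of the seat.

B is a spool: two coaxial disc flanges of radius 83 mm and thickness 10 mm, joined by a core cylinder of radius 51 mm and height 294 mm. The lower flange rests on z = 0 and the three cylinders share a vertical axis.

The spool is on top of the stool.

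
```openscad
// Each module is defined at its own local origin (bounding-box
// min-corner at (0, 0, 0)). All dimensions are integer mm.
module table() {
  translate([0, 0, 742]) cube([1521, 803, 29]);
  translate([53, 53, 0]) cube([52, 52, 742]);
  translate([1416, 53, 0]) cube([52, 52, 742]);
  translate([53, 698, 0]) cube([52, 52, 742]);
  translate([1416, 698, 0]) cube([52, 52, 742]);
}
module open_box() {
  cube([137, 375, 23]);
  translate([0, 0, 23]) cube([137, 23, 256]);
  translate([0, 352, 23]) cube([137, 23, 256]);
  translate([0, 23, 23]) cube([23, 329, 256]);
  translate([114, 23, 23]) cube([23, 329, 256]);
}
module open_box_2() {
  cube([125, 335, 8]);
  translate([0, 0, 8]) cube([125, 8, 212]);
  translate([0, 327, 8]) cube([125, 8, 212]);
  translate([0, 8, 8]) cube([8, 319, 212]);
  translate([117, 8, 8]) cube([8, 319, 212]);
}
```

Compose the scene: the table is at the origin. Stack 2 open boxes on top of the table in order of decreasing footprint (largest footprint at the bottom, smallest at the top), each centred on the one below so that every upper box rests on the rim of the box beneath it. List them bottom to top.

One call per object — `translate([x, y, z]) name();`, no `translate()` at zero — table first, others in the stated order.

table();
translate([692, 214, 771]) open_box();
translate([698, 234, 1050]) open_box_2();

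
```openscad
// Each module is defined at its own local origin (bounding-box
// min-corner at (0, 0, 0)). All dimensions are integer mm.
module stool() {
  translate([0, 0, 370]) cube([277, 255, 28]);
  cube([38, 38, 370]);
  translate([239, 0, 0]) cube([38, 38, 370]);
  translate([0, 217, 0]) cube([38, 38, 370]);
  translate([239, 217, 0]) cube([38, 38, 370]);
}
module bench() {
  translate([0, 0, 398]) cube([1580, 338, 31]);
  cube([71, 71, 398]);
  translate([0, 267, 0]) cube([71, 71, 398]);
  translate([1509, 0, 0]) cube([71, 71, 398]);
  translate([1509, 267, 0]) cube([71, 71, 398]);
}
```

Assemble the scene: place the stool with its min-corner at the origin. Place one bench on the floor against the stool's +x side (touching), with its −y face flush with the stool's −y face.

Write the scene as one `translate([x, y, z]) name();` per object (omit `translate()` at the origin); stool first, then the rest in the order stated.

stool();
translate([277, 0, 0]) bench();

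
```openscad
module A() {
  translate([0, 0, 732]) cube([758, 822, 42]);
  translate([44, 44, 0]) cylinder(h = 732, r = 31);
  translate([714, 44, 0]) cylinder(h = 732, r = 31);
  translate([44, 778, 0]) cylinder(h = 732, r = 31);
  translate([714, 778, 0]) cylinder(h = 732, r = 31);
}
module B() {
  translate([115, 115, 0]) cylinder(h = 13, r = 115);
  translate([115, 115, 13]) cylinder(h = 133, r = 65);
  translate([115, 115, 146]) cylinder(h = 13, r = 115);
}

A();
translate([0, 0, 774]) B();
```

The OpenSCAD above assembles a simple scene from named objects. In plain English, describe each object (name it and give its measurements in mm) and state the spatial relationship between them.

A is a rectangular dining table. The top is 758×822×42 mm with its upper surface at z = 774 mm. It stands on four round legs of 62 mm diameter, each leg's bounding box inset 13 mm from the nearest pair of top edges, running from the floor to the underside of the top.

B is a spool: two coaxial disc flanges of radius 115 mm and thickness 13 mm, joined by a core cylinder of radius 65 mm and height 133 mm. The lower flange rests on z = 0 and the three cylinders share a vertical axis.

The spool is on top of the table.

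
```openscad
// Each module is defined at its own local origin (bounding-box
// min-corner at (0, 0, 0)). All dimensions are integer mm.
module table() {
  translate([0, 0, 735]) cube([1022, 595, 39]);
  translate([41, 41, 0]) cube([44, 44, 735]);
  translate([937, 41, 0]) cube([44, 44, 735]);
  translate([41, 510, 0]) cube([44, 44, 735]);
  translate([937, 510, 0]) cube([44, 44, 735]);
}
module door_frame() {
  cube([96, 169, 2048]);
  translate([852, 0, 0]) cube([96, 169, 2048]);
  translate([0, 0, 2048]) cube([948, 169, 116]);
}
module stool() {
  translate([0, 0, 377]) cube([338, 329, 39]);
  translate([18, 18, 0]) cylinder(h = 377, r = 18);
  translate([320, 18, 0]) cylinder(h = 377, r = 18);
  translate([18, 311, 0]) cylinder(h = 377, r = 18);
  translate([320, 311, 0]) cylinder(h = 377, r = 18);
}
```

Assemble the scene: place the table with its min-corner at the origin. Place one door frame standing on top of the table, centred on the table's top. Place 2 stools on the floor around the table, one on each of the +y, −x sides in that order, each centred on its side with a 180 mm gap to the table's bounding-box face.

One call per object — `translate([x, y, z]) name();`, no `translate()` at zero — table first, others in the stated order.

table();
translate([37, 213, 774]) door_frame();
translate([342, 775, 0]) stool();
translate([-518, 133, 0]) stool();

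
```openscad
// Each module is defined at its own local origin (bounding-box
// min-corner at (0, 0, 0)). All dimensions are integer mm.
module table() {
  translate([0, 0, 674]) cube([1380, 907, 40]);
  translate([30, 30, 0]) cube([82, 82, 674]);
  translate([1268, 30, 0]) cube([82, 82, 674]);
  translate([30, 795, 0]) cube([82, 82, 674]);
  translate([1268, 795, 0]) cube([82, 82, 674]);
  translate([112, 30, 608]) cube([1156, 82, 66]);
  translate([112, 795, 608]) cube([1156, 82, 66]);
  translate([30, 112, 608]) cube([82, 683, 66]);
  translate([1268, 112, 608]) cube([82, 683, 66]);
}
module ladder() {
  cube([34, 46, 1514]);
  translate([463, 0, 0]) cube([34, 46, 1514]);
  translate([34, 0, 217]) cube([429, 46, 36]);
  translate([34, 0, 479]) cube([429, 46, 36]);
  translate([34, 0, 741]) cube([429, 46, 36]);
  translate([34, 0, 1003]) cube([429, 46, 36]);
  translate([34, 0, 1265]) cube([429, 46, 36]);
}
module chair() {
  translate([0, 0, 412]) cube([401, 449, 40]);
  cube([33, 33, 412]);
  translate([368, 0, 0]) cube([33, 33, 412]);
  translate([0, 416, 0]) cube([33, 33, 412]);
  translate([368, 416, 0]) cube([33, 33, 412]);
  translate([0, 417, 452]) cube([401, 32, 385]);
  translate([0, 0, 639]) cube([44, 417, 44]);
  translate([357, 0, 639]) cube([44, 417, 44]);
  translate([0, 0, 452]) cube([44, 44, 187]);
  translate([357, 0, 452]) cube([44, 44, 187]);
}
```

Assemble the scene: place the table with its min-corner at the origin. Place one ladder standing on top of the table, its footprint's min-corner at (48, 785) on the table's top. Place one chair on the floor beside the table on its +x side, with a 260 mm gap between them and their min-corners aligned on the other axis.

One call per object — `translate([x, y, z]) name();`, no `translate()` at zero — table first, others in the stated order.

table();
translate([48, 785, 714]) ladder();
translate([1640, 0, 0]) chair();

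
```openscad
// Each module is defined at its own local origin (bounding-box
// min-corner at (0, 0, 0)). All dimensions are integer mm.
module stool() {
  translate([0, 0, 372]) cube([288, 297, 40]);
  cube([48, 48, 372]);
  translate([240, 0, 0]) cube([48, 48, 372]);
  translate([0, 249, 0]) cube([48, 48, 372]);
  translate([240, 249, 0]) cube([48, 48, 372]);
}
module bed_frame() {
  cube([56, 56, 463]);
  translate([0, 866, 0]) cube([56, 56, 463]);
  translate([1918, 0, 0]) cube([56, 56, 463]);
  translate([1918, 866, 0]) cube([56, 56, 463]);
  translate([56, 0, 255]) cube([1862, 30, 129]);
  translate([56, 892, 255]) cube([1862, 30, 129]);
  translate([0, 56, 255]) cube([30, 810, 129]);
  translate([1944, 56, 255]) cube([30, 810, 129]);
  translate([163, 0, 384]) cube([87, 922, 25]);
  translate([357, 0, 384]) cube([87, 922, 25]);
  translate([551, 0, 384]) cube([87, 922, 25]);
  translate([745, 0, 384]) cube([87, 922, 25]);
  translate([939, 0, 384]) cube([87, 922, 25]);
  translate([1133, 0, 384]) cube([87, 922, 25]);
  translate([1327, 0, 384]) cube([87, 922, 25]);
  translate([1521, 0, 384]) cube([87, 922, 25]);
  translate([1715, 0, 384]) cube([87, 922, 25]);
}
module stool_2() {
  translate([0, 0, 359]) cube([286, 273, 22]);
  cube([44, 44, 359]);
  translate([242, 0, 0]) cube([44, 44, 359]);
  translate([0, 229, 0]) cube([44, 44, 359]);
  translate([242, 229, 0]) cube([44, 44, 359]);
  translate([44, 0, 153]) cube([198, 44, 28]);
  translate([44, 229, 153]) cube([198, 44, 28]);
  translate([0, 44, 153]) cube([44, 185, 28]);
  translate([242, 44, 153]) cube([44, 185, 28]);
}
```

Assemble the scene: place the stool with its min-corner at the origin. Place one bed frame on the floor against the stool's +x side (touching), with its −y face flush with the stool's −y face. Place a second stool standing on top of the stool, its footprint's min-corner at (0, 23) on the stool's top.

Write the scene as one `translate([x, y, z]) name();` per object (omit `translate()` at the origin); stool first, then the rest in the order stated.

stool();
translate([288, 0, 0]) bed_frame();
translate([0, 23, 412]) stool_2();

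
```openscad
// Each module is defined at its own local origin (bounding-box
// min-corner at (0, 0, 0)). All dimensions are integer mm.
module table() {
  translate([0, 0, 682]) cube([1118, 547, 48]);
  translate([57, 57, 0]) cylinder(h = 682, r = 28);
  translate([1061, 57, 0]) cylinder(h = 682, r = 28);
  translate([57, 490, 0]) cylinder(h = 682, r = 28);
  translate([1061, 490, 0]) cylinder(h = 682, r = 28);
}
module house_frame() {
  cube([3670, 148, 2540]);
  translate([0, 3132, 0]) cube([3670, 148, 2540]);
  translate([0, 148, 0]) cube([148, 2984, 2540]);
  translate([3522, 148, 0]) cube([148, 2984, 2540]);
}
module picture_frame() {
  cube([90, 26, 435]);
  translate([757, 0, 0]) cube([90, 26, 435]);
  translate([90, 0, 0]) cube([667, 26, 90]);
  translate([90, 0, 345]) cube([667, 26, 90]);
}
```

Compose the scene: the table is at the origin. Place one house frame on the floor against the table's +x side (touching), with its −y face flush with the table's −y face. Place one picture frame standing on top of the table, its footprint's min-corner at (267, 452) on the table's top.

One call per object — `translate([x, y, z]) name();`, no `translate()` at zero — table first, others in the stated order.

table();
translate([1118, 0, 0]) house_frame();
translate([267, 452, 730]) picture_frame();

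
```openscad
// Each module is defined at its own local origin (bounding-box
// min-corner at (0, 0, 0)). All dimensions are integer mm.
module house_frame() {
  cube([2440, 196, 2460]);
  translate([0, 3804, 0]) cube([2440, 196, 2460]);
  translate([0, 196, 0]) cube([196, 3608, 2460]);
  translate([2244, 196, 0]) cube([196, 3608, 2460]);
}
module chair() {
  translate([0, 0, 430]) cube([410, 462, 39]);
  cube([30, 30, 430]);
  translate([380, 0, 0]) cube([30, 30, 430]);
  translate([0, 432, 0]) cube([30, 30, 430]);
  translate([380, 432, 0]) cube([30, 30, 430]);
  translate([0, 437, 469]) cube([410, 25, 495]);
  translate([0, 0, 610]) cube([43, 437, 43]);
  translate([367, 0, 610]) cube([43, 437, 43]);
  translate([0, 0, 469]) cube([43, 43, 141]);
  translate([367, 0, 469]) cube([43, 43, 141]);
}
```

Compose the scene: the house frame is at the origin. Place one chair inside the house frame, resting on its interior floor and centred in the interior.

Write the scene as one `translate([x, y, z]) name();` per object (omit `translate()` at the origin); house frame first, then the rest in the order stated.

house_frame();
translate([1015, 1769, 0]) chair();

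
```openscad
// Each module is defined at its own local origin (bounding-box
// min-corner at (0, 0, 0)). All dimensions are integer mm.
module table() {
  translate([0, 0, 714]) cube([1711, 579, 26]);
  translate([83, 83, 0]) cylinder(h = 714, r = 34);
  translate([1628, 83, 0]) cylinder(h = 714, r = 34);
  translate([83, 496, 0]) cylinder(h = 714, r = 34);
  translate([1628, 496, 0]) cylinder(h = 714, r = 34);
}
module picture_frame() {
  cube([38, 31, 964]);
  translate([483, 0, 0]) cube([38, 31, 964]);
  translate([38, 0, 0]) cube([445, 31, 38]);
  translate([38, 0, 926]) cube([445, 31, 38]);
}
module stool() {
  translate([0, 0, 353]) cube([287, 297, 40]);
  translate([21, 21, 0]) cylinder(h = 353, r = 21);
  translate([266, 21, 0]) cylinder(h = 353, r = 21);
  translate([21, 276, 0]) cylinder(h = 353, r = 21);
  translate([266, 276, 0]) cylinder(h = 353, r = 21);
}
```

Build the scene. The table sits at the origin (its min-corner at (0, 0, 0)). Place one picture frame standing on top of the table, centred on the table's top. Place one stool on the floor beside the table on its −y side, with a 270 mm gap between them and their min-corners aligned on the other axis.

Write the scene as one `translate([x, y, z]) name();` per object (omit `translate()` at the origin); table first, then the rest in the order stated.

table();
translate([595, 274, 740]) picture_frame();
translate([0, -567, 0]) stool();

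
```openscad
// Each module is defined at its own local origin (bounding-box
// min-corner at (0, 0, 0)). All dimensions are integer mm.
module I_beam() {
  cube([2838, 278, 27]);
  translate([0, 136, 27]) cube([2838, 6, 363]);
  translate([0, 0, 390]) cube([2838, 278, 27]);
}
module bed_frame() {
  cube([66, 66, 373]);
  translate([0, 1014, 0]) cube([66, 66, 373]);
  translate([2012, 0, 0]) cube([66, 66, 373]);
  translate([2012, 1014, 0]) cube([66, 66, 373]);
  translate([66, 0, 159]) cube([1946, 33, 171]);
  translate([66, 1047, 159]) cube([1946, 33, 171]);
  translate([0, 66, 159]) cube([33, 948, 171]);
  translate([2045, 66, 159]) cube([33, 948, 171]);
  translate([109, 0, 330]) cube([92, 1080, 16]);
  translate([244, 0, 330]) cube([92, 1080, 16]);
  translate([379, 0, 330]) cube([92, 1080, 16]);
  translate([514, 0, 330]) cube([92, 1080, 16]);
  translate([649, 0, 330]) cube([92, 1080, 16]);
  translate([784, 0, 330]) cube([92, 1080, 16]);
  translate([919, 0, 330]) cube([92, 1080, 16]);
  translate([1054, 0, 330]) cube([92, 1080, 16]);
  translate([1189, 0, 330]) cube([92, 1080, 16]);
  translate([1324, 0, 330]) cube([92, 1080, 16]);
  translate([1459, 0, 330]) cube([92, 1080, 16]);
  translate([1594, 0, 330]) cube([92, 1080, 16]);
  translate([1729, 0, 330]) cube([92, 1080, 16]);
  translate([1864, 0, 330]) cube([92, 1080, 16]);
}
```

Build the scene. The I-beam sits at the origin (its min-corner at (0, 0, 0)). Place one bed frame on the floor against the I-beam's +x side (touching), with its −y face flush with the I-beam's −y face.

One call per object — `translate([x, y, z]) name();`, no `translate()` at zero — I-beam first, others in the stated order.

I_beam();
translate([2838, 0, 0]) bed_frame();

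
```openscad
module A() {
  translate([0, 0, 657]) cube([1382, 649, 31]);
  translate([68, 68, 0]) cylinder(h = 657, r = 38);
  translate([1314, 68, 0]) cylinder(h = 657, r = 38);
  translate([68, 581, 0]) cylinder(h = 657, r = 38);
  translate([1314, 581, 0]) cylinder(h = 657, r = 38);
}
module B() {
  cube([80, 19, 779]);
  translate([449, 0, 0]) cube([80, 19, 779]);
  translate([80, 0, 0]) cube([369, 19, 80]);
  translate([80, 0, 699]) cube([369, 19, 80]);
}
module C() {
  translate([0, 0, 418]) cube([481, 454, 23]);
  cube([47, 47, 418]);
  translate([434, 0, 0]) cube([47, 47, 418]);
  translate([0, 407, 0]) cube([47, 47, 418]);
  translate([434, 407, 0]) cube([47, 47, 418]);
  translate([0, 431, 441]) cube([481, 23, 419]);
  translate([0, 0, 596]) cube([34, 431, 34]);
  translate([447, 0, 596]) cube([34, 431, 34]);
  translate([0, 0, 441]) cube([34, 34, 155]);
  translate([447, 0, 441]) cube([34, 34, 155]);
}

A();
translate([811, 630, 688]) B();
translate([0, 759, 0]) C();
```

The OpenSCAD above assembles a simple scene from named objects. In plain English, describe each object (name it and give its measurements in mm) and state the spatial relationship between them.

A is a table: top 1382 mm (x) × 649 mm (y), 31 mm thick, upper face at z = 688 mm, on four round legs of 76 mm diameter, each leg's bounding box inset 30 mm from the nearest pair of top edges, running from z = 0 to the bottom of the top.

B is a picture frame with a 369×619 mm rectangular opening (x by z) and a uniform 80 mm border on every side. Frame depth is 19 mm along y. It is built from two vertical stiles running the full outside height and two horizontal rails spanning the gap between the stiles.

C is a chair. The seat is a 481×454×23 mm slab with its top at z = 441 mm, on four 47×47 mm corner legs (flush with the seat edges, standing on z = 0). A flat backrest 23 mm thick, 419 mm tall, spans the full seat width and rises from the seat top along its +y edge, rear face flush with the rear of the seat. Two armrests of 34×34 mm section run along each side from the seat's front edge to the front of the backrest, top faces 189 mm above the seat top and outer faces flush with the seat's x-edges; a 34×34 mm post under the front of each armrest stands on the seat at the front corner.

The picture frame is on top of the table. The chair is on the floor beside the table on its +y side.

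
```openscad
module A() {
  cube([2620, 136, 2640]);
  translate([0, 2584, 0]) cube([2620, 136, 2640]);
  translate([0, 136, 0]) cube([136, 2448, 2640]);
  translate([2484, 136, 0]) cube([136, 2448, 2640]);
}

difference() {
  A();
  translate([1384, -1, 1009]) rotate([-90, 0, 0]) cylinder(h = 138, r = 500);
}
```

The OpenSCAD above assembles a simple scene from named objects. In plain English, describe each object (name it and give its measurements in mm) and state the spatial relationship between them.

A is the wall frame of a small rectangular building: four walls, each 2640 mm tall and 136 mm thick, enclosing a footprint 2620 mm (x) by 2720 mm (y) outside-to-outside, with no floor or roof. The front and back walls (the −y and +y sides) span the full width; the two side walls fit between them.

The house frame has a circular hole of radius 500 mm through its front wall, centred at (x = 1384, z = 1009).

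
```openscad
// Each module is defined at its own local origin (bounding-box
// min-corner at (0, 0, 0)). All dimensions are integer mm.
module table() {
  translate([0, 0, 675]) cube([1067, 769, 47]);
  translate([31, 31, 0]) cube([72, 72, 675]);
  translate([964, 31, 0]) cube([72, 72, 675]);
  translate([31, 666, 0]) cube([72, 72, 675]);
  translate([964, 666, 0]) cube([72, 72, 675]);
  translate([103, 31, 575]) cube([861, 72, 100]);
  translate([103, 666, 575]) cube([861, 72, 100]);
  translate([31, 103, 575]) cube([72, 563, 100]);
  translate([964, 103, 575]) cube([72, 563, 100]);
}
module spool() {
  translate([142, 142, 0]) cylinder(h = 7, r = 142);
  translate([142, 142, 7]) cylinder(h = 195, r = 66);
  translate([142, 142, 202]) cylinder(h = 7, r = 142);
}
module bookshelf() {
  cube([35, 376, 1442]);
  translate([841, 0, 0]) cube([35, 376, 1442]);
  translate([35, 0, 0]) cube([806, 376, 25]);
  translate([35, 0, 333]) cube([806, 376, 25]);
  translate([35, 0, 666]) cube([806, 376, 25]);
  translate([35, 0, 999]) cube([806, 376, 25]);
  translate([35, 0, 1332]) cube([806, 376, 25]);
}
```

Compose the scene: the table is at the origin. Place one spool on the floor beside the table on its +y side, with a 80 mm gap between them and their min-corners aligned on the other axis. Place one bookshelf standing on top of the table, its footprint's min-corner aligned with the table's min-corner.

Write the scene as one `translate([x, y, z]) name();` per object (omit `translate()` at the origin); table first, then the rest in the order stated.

table();
translate([0, 849, 0]) spool();
translate([0, 0, 722]) bookshelf();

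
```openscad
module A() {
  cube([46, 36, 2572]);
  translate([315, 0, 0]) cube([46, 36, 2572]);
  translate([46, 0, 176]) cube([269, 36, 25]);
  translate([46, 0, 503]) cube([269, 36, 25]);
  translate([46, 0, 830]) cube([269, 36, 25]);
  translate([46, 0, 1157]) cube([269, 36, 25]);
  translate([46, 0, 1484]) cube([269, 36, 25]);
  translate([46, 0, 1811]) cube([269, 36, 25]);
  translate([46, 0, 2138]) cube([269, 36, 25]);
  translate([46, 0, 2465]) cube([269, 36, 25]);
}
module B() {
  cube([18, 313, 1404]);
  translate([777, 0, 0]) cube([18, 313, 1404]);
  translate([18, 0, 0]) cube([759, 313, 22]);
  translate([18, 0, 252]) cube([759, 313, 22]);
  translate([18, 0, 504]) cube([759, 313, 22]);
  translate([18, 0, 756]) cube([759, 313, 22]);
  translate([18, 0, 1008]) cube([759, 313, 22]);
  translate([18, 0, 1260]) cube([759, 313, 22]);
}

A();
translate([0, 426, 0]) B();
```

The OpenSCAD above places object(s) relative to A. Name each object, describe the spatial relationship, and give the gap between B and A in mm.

A is a ladder. B is a bookshelf. The bookshelf is on the floor beside the ladder on its +y side. The gap between the bookshelf and the ladder is 390 mm.

The bookshelf's nearest face is 390 mm from the ladder's +y face.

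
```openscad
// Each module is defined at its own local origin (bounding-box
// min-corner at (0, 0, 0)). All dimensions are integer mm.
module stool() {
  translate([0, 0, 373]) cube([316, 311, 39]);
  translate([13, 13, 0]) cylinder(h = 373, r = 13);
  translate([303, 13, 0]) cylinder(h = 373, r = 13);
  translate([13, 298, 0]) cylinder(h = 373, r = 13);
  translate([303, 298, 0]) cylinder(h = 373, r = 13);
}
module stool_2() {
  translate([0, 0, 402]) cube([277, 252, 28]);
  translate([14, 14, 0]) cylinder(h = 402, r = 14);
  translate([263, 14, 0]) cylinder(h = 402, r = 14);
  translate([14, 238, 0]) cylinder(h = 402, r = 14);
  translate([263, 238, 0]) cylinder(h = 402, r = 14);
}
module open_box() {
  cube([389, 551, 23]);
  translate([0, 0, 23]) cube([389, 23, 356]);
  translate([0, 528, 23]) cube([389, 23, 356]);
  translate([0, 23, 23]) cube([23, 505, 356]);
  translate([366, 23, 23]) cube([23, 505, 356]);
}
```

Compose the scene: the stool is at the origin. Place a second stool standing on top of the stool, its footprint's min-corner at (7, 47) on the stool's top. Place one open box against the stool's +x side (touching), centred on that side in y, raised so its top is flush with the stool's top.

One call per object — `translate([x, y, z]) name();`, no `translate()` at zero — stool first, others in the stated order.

stool();
translate([7, 47, 412]) stool_2();
translate([316, -120, 33]) open_box();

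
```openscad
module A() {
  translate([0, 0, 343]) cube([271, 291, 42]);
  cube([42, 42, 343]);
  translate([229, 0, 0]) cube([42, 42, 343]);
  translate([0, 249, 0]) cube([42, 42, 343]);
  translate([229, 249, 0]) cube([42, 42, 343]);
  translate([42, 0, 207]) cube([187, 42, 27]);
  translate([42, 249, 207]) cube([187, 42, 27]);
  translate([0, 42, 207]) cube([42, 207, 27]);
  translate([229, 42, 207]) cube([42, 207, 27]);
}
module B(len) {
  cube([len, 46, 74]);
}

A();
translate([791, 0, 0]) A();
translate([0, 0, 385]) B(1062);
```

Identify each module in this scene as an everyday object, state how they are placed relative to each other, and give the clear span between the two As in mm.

A is a stool. B is a beam. A beam spans the tops of two stools. The clear span between the two stools is 520 mm.

Second stool starts at x = 791; first ends at x = 271; clear span = 791 − 271 = 520 mm.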